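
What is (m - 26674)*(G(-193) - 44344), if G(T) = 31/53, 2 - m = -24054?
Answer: 6152826218/53 ≈ 1.1609e+8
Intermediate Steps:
m = 24056 (m = 2 - 1*(-24054) = 2 + 24054 = 24056)
G(T) = 31/53 (G(T) = 31*(1/53) = 31/53)
(m - 26674)*(G(-193) - 44344) = (24056 - 26674)*(31/53 - 44344) = -2618*(-2350201/53) = 6152826218/53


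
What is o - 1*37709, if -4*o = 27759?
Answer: -178595/4 ≈ -44649.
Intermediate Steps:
o = -27759/4 (o = -1/4*27759 = -27759/4 ≈ -6939.8)
o - 1*37709 = -27759/4 - 1*37709 = -27759/4 - 37709 = -178595/4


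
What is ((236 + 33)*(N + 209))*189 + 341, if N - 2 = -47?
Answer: 8338265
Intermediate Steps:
N = -45 (N = 2 - 47 = -45)
((236 + 33)*(N + 209))*189 + 341 = ((236 + 33)*(-45 + 209))*189 + 341 = (269*164)*189 + 341 = 44116*189 + 341 = 8337924 + 341 = 8338265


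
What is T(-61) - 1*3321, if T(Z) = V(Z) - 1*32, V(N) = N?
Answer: -3414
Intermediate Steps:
T(Z) = -32 + Z (T(Z) = Z - 1*32 = Z - 32 = -32 + Z)
T(-61) - 1*3321 = (-32 - 61) - 1*3321 = -93 - 3321 = -3414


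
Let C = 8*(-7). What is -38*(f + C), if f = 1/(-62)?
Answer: 65987/31 ≈ 2128.6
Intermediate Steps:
C = -56
f = -1/62 ≈ -0.016129
-38*(f + C) = -38*(-1/62 - 56) = -38*(-3473/62) = 65987/31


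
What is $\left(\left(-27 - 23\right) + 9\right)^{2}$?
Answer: $1681$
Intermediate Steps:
$\left(\left(-27 - 23\right) + 9\right)^{2} = \left(-50 + 9\right)^{2} = \left(-41\right)^{2} = 1681$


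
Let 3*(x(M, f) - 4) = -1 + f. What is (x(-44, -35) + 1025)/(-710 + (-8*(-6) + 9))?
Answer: -1017/653 ≈ -1.5574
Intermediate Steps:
x(M, f) = 11/3 + f/3 (x(M, f) = 4 + (-1 + f)/3 = 4 + (-1/3 + f/3) = 11/3 + f/3)
(x(-44, -35) + 1025)/(-710 + (-8*(-6) + 9)) = ((11/3 + (1/3)*(-35)) + 1025)/(-710 + (-8*(-6) + 9)) = ((11/3 - 35/3) + 1025)/(-710 + (48 + 9)) = (-8 + 1025)/(-710 + 57) = 1017/(-653) = 1017*(-1/653) = -1017/653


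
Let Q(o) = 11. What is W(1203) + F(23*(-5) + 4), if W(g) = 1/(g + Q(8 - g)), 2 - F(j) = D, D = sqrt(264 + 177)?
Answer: -23065/1214 ≈ -18.999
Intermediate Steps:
D = 21 (D = sqrt(441) = 21)
F(j) = -19 (F(j) = 2 - 1*21 = 2 - 21 = -19)
W(g) = 1/(11 + g) (W(g) = 1/(g + 11) = 1/(11 + g))
W(1203) + F(23*(-5) + 4) = 1/(11 + 1203) - 19 = 1/1214 - 19 = -23065/1214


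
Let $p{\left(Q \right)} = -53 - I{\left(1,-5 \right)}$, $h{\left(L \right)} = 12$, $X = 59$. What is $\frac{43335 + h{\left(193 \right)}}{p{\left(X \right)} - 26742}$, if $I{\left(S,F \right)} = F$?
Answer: $- \frac{14449}{8930} \approx -1.618$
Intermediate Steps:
$p{\left(Q \right)} = -48$ ($p{\left(Q \right)} = -53 - -5 = -53 + 5 = -48$)
$\frac{43335 + h{\left(193 \right)}}{p{\left(X \right)} - 26742} = \frac{43335 + 12}{-48 - 26742} = \frac{43347}{-26790} = 43347 \left(- \frac{1}{26790}\right) = - \frac{14449}{8930}$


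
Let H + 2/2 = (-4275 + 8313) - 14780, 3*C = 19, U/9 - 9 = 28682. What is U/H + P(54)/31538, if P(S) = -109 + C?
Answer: -4072406885/169406367 ≈ -24.039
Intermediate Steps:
U = 258219 (U = 81 + 9*28682 = 81 + 258138 = 258219)
C = 19/3 (C = (⅓)*19 = 19/3 ≈ 6.3333)
H = -10743 (H = -1 + ((-4275 + 8313) - 14780) = -1 + (4038 - 14780) = -1 - 10742 = -10743)
P(S) = -308/3 (P(S) = -109 + 19/3 = -308/3)
U/H + P(54)/31538 = 258219/(-10743) - 308/3/31538 = 258219*(-1/10743) - 308/3*1/31538 = -86073/3581 - 154/47307 = -4072406885/169406367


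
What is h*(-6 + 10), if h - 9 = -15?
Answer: -24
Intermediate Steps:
h = -6 (h = 9 - 15 = -6)
h*(-6 + 10) = -6*(-6 + 10) = -6*4 = -24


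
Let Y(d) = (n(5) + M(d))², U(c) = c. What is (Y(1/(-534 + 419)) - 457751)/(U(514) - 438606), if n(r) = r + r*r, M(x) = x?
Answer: 97449377/93447850 ≈ 1.0428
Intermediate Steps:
n(r) = r + r²
Y(d) = (30 + d)² (Y(d) = (5*(1 + 5) + d)² = (5*6 + d)² = (30 + d)²)
(Y(1/(-534 + 419)) - 457751)/(U(514) - 438606) = ((30 + 1/(-534 + 419))² - 457751)/(514 - 438606) = ((30 + 1/(-115))² - 457751)/(-438092) = ((30 - 1/115)² - 457751)*(-1/438092) = ((3449/115)² - 457751)*(-1/438092) = (11895601/13225 - 457751)*(-1/438092) = -6041861374/13225*(-1/438092) = 97449377/93447850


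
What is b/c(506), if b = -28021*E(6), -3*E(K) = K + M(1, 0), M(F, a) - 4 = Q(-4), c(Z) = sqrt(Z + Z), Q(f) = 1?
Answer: 28021*sqrt(253)/138 ≈ 3229.7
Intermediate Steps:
c(Z) = sqrt(2)*sqrt(Z) (c(Z) = sqrt(2*Z) = sqrt(2)*sqrt(Z))
M(F, a) = 5 (M(F, a) = 4 + 1 = 5)
E(K) = -5/3 - K/3 (E(K) = -(K + 5)/3 = -(5 + K)/3 = -5/3 - K/3)
b = 308231/3 (b = -28021*(-5/3 - 1/3*6) = -28021*(-5/3 - 2) = -28021*(-11/3) = 308231/3 ≈ 1.0274e+5)
b/c(506) = 308231/(3*((sqrt(2)*sqrt(506)))) = 308231/(3*((2*sqrt(253)))) = 308231*(sqrt(253)/506)/3 = 28021*sqrt(253)/138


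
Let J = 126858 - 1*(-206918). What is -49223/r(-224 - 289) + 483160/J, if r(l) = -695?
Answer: 2095656531/28996790 ≈ 72.272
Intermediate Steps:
J = 333776 (J = 126858 + 206918 = 333776)
-49223/r(-224 - 289) + 483160/J = -49223/(-695) + 483160/333776 = -49223*(-1/695) + 483160*(1/333776) = 49223/695 + 60395/41722 = 2095656531/28996790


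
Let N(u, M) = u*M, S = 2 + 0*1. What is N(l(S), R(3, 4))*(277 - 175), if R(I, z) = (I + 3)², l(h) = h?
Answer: 7344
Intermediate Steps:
S = 2 (S = 2 + 0 = 2)
R(I, z) = (3 + I)²
N(u, M) = M*u
N(l(S), R(3, 4))*(277 - 175) = ((3 + 3)²*2)*(277 - 175) = (6²*2)*102 = (36*2)*102 = 72*102 = 7344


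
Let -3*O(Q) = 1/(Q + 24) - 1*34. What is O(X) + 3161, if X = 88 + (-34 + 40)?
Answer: 374335/118 ≈ 3172.3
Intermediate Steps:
X = 94 (X = 88 + 6 = 94)
O(Q) = 34/3 - 1/(3*(24 + Q)) (O(Q) = -(1/(Q + 24) - 1*34)/3 = -(1/(24 + Q) - 34)/3 = -(-34 + 1/(24 + Q))/3 = 34/3 - 1/(3*(24 + Q)))
O(X) + 3161 = (815 + 34*94)/(3*(24 + 94)) + 3161 = (⅓)*(815 + 3196)/118 + 3161 = (⅓)*(1/118)*4011 + 3161 = 1337/118 + 3161 = 374335/118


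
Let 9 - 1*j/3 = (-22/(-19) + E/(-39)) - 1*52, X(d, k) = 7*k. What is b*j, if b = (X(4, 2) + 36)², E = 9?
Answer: 111285000/247 ≈ 4.5055e+5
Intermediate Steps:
b = 2500 (b = (7*2 + 36)² = (14 + 36)² = 50² = 2500)
j = 44514/247 (j = 27 - 3*((-22/(-19) + 9/(-39)) - 1*52) = 27 - 3*((-22*(-1/19) + 9*(-1/39)) - 52) = 27 - 3*((22/19 - 3/13) - 52) = 27 - 3*(229/247 - 52) = 27 - 3*(-12615/247) = 27 + 37845/247 = 44514/247 ≈ 180.22)
b*j = 2500*(44514/247) = 111285000/247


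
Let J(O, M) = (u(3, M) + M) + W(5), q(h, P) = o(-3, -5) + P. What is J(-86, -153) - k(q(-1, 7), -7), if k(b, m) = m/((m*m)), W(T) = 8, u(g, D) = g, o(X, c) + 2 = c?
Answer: -993/7 ≈ -141.86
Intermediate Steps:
o(X, c) = -2 + c
q(h, P) = -7 + P (q(h, P) = (-2 - 5) + P = -7 + P)
J(O, M) = 11 + M (J(O, M) = (3 + M) + 8 = 11 + M)
k(b, m) = 1/m (k(b, m) = m/(m²) = m/m² = 1/m)
J(-86, -153) - k(q(-1, 7), -7) = (11 - 153) - 1/(-7) = -142 - 1*(-⅐) = -142 + ⅐ = -993/7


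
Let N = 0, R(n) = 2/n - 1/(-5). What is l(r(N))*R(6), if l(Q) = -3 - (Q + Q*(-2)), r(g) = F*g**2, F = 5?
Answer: -8/5 ≈ -1.6000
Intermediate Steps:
R(n) = 1/5 + 2/n (R(n) = 2/n - 1*(-1/5) = 2/n + 1/5 = 1/5 + 2/n)
r(g) = 5*g**2
l(Q) = -3 + Q (l(Q) = -3 - (Q - 2*Q) = -3 - (-1)*Q = -3 + Q)
l(r(N))*R(6) = (-3 + 5*0**2)*((1/5)*(10 + 6)/6) = (-3 + 5*0)*((1/5)*(1/6)*16) = (-3 + 0)*(8/15) = -3*8/15 = -8/5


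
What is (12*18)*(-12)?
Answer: -2592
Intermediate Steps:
(12*18)*(-12) = 216*(-12) = -2592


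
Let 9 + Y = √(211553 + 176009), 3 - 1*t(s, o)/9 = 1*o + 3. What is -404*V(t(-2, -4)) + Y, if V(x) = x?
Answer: -14553 + √387562 ≈ -13930.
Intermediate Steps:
t(s, o) = -9*o (t(s, o) = 27 - 9*(1*o + 3) = 27 - 9*(o + 3) = 27 - 9*(3 + o) = 27 + (-27 - 9*o) = -9*o)
Y = -9 + √387562 (Y = -9 + √(211553 + 176009) = -9 + √387562 ≈ 613.54)
-404*V(t(-2, -4)) + Y = -(-3636)*(-4) + (-9 + √387562) = -404*36 + (-9 + √387562) = -14544 + (-9 + √387562) = -14553 + √387562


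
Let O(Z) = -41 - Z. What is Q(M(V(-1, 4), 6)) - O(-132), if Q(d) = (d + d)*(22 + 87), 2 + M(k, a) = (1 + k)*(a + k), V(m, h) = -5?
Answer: -1399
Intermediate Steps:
M(k, a) = -2 + (1 + k)*(a + k)
Q(d) = 218*d (Q(d) = (2*d)*109 = 218*d)
Q(M(V(-1, 4), 6)) - O(-132) = 218*(-2 + 6 - 5 + (-5)**2 + 6*(-5)) - (-41 - 1*(-132)) = 218*(-2 + 6 - 5 + 25 - 30) - (-41 + 132) = 218*(-6) - 1*91 = -1308 - 91 = -1399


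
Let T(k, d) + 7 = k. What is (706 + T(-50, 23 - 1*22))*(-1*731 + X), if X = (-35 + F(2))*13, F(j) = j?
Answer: -752840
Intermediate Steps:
X = -429 (X = (-35 + 2)*13 = -33*13 = -429)
T(k, d) = -7 + k
(706 + T(-50, 23 - 1*22))*(-1*731 + X) = (706 + (-7 - 50))*(-1*731 - 429) = (706 - 57)*(-731 - 429) = 649*(-1160) = -752840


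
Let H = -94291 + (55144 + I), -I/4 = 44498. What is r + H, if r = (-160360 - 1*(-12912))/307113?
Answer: -66686357155/307113 ≈ -2.1714e+5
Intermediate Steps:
I = -177992 (I = -4*44498 = -177992)
r = -147448/307113 (r = (-160360 + 12912)*(1/307113) = -147448*1/307113 = -147448/307113 ≈ -0.48011)
H = -217139 (H = -94291 + (55144 - 177992) = -94291 - 122848 = -217139)
r + H = -147448/307113 - 217139 = -66686357155/307113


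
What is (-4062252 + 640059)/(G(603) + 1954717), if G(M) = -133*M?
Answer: -3422193/1874518 ≈ -1.8256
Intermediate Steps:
(-4062252 + 640059)/(G(603) + 1954717) = (-4062252 + 640059)/(-133*603 + 1954717) = -3422193/(-80199 + 1954717) = -3422193/1874518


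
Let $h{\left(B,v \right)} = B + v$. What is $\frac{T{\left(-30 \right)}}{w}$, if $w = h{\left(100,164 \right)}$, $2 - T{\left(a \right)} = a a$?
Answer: $- \frac{449}{132} \approx -3.4015$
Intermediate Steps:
$T{\left(a \right)} = 2 - a^{2}$ ($T{\left(a \right)} = 2 - a a = 2 - a^{2}$)
$w = 264$ ($w = 100 + 164 = 264$)
$\frac{T{\left(-30 \right)}}{w} = \frac{2 - \left(-30\right)^{2}}{264} = \left(2 - 900\right) \frac{1}{264} = \left(-898\right) \frac{1}{264} = - \frac{449}{132}$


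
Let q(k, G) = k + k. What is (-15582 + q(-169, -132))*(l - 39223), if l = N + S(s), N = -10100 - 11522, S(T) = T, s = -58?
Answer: 969575760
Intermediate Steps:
q(k, G) = 2*k
N = -21622
l = -21680 (l = -21622 - 58 = -21680)
(-15582 + q(-169, -132))*(l - 39223) = (-15582 + 2*(-169))*(-21680 - 39223) = (-15582 - 338)*(-60903) = -15920*(-60903) = 969575760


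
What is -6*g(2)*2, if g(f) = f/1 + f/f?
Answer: -36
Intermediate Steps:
g(f) = 1 + f (g(f) = f*1 + 1 = f + 1 = 1 + f)
-6*g(2)*2 = -6*(1 + 2)*2 = -6*3*2 = -18*2 = -36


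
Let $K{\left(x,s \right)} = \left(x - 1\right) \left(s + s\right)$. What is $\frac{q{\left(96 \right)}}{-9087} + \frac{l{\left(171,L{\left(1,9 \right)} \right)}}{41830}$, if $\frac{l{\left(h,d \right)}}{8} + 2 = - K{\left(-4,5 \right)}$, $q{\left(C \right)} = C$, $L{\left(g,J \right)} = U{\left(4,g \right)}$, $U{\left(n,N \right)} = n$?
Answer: $- \frac{87712}{63351535} \approx -0.0013845$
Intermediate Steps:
$L{\left(g,J \right)} = 4$
$K{\left(x,s \right)} = 2 s \left(-1 + x\right)$ ($K{\left(x,s \right)} = \left(-1 + x\right) 2 s = 2 s \left(-1 + x\right)$)
$l{\left(h,d \right)} = 384$ ($l{\left(h,d \right)} = -16 + 8 \left(- 2 \cdot 5 \left(-1 - 4\right)\right) = -16 + 8 \left(- 2 \cdot 5 \left(-5\right)\right) = -16 + 8 \left(\left(-1\right) \left(-50\right)\right) = -16 + 8 \cdot 50 = -16 + 400 = 384$)
$\frac{q{\left(96 \right)}}{-9087} + \frac{l{\left(171,L{\left(1,9 \right)} \right)}}{41830} = \frac{96}{-9087} + \frac{384}{41830} = 96 \left(- \frac{1}{9087}\right) + 384 \cdot \frac{1}{41830} = - \frac{32}{3029} + \frac{192}{20915} = - \frac{87712}{63351535}$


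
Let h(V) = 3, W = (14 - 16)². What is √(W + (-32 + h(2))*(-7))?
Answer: 3*√23 ≈ 14.387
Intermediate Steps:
W = 4 (W = (-2)² = 4)
√(W + (-32 + h(2))*(-7)) = √(4 + (-32 + 3)*(-7)) = √(4 - 29*(-7)) = √(4 + 203) = √207 = 3*√23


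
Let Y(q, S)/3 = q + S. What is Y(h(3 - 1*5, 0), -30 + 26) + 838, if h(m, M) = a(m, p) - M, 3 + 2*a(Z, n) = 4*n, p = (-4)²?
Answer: 1835/2 ≈ 917.50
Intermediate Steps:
p = 16
a(Z, n) = -3/2 + 2*n (a(Z, n) = -3/2 + (4*n)/2 = -3/2 + 2*n)
h(m, M) = 61/2 - M (h(m, M) = (-3/2 + 2*16) - M = (-3/2 + 32) - M = 61/2 - M)
Y(q, S) = 3*S + 3*q (Y(q, S) = 3*(q + S) = 3*(S + q) = 3*S + 3*q)
Y(h(3 - 1*5, 0), -30 + 26) + 838 = (3*(-30 + 26) + 3*(61/2 - 1*0)) + 838 = (3*(-4) + 3*(61/2 + 0)) + 838 = (-12 + 3*(61/2)) + 838 = (-12 + 183/2) + 838 = 159/2 + 838 = 1835/2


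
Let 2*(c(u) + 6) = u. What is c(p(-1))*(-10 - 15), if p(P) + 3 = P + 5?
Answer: 275/2 ≈ 137.50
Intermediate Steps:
p(P) = 2 + P (p(P) = -3 + (P + 5) = -3 + (5 + P) = 2 + P)
c(u) = -6 + u/2
c(p(-1))*(-10 - 15) = (-6 + (2 - 1)/2)*(-10 - 15) = (-6 + (½)*1)*(-25) = (-6 + ½)*(-25) = -11/2*(-25) = 275/2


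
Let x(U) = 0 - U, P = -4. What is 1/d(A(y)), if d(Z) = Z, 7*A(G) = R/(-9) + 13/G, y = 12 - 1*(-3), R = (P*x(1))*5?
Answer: -315/61 ≈ -5.1639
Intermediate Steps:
x(U) = -U
R = 20 (R = -(-4)*5 = -4*(-1)*5 = 4*5 = 20)
y = 15 (y = 12 + 3 = 15)
A(G) = -20/63 + 13/(7*G) (A(G) = (20/(-9) + 13/G)/7 = (20*(-⅑) + 13/G)/7 = (-20/9 + 13/G)/7 = -20/63 + 13/(7*G))
1/d(A(y)) = 1/((1/63)*(117 - 20*15)/15) = 1/((1/63)*(1/15)*(117 - 300)) = 1/((1/63)*(1/15)*(-183)) = 1/(-61/315) = -315/61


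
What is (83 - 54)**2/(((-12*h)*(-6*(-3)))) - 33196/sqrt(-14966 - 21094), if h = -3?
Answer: 841/648 + 16598*I*sqrt(9015)/9015 ≈ 1.2978 + 174.81*I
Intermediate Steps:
(83 - 54)**2/(((-12*h)*(-6*(-3)))) - 33196/sqrt(-14966 - 21094) = (83 - 54)**2/(((-12*(-3))*(-6*(-3)))) - 33196/sqrt(-14966 - 21094) = 29**2/((36*18)) - 33196*(-I*sqrt(9015)/18030) = 841/648 - 33196*(-I*sqrt(9015)/18030) = 841*(1/648) - (-16598)*I*sqrt(9015)/9015 = 841/648 + 16598*I*sqrt(9015)/9015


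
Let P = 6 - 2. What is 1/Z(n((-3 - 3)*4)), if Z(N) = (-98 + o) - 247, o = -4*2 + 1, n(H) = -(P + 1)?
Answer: -1/352 ≈ -0.0028409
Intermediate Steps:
P = 4
n(H) = -5 (n(H) = -(4 + 1) = -1*5 = -5)
o = -7 (o = -8 + 1 = -7)
Z(N) = -352 (Z(N) = (-98 - 7) - 247 = -105 - 247 = -352)
1/Z(n((-3 - 3)*4)) = 1/(-352) = -1/352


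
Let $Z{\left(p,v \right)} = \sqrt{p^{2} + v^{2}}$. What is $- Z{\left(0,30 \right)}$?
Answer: $-30$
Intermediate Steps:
$- Z{\left(0,30 \right)} = - \sqrt{0^{2} + 30^{2}} = - \sqrt{0 + 900} = - \sqrt{900} = \left(-1\right) 30 = -30$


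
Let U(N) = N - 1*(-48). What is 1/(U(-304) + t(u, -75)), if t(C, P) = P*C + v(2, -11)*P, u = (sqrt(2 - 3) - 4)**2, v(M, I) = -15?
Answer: -4/6649 - 75*I/53192 ≈ -0.00060159 - 0.00141*I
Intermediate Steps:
U(N) = 48 + N (U(N) = N + 48 = 48 + N)
u = (-4 + I)**2 (u = (sqrt(-1) - 4)**2 = (I - 4)**2 = (-4 + I)**2 ≈ 15.0 - 8.0*I)
t(C, P) = -15*P + C*P (t(C, P) = P*C - 15*P = C*P - 15*P = -15*P + C*P)
1/(U(-304) + t(u, -75)) = 1/((48 - 304) - 75*(-15 + (4 - I)**2)) = 1/(-256 + (1125 - 75*(4 - I)**2)) = 1/(869 - 75*(4 - I)**2)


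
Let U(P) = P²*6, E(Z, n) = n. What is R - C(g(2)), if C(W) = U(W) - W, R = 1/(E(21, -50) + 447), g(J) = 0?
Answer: 1/397 ≈ 0.0025189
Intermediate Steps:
U(P) = 6*P²
R = 1/397 (R = 1/(-50 + 447) = 1/397 ≈ 0.0025189)
C(W) = -W + 6*W² (C(W) = 6*W² - W = -W + 6*W²)
R - C(g(2)) = 1/397 - 0*(-1 + 6*0) = 1/397 - 0*(-1 + 0) = 1/397 - 0*(-1) = 1/397 - 1*0 = 1/397 + 0 = 1/397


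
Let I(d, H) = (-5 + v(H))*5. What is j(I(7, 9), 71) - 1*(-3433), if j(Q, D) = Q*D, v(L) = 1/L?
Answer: 15277/9 ≈ 1697.4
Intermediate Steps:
v(L) = 1/L
I(d, H) = -25 + 5/H (I(d, H) = (-5 + 1/H)*5 = -25 + 5/H)
j(Q, D) = D*Q
j(I(7, 9), 71) - 1*(-3433) = 71*(-25 + 5/9) - 1*(-3433) = 71*(-25 + 5*(1/9)) + 3433 = 71*(-25 + 5/9) + 3433 = 71*(-220/9) + 3433 = -15620/9 + 3433 = 15277/9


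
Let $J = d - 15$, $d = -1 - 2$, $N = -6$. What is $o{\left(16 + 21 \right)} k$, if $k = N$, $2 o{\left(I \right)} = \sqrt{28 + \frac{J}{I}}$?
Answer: $- \frac{3 \sqrt{37666}}{37} \approx -15.736$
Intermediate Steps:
$d = -3$
$J = -18$ ($J = -3 - 15 = -18$)
$o{\left(I \right)} = \frac{\sqrt{28 - \frac{18}{I}}}{2}$
$k = -6$
$o{\left(16 + 21 \right)} k = \frac{\sqrt{28 - \frac{18}{16 + 21}}}{2} \left(-6\right) = \frac{\sqrt{28 - \frac{18}{37}}}{2} \left(-6\right) = \frac{\sqrt{\frac{1018}{37}}}{2} \left(-6\right) = \frac{\frac{1}{37} \sqrt{37666}}{2} \left(-6\right) = \frac{\sqrt{37666}}{74} \left(-6\right) = - \frac{3 \sqrt{37666}}{37}$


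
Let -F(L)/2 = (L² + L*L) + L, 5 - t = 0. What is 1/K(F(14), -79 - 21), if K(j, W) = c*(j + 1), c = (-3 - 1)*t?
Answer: 1/16220 ≈ 6.1652e-5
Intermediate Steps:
t = 5 (t = 5 - 1*0 = 5 + 0 = 5)
c = -20 (c = (-3 - 1)*5 = -4*5 = -20)
F(L) = -4*L² - 2*L (F(L) = -2*((L² + L*L) + L) = -2*((L² + L²) + L) = -2*(2*L² + L) = -2*(L + 2*L²) = -4*L² - 2*L)
K(j, W) = -20 - 20*j (K(j, W) = -20*(j + 1) = -20*(1 + j) = -20 - 20*j)
1/K(F(14), -79 - 21) = 1/(-20 - (-40)*14*(1 + 2*14)) = 1/(-20 - (-40)*14*(1 + 28)) = 1/(-20 - (-40)*14*29) = 1/(-20 - 20*(-812)) = 1/(-20 + 16240) = 1/16220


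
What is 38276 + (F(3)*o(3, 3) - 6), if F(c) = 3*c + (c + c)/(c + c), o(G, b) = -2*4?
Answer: 38190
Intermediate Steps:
o(G, b) = -8
F(c) = 1 + 3*c (F(c) = 3*c + (2*c)/((2*c)) = 3*c + (2*c)*(1/(2*c)) = 3*c + 1 = 1 + 3*c)
38276 + (F(3)*o(3, 3) - 6) = 38276 + ((1 + 3*3)*(-8) - 6) = 38276 + ((1 + 9)*(-8) - 6) = 38276 + (10*(-8) - 6) = 38276 + (-80 - 6) = 38276 - 86 = 38190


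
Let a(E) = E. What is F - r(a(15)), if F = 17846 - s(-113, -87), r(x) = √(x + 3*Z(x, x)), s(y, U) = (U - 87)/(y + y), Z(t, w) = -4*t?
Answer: 2016511/113 - I*√165 ≈ 17845.0 - 12.845*I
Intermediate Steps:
s(y, U) = (-87 + U)/(2*y) (s(y, U) = (-87 + U)/((2*y)) = (-87 + U)*(1/(2*y)) = (-87 + U)/(2*y))
r(x) = √11*√(-x) (r(x) = √(x + 3*(-4*x)) = √(x - 12*x) = √(-11*x) = √11*√(-x))
F = 2016511/113 (F = 17846 - (-87 - 87)/(2*(-113)) = 17846 - (-1)*(-174)/(2*113) = 17846 - 1*87/113 = 17846 - 87/113 = 2016511/113 ≈ 17845.)
F - r(a(15)) = 2016511/113 - √11*√(-1*15) = 2016511/113 - √11*√(-15) = 2016511/113 - √11*I*√15 = 2016511/113 - I*√165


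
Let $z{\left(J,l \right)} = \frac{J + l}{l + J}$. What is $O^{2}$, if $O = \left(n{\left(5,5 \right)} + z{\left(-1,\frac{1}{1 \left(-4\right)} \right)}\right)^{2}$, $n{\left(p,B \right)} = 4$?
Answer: $625$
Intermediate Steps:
$z{\left(J,l \right)} = 1$ ($z{\left(J,l \right)} = \frac{J + l}{J + l} = 1$)
$O = 25$ ($O = \left(4 + 1\right)^{2} = 5^{2} = 25$)
$O^{2} = 25^{2} = 625$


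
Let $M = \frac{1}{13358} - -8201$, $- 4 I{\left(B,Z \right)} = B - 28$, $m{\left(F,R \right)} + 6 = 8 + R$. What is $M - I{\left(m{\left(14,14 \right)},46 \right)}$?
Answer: $\frac{109508885}{13358} \approx 8198.0$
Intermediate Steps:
$m{\left(F,R \right)} = 2 + R$ ($m{\left(F,R \right)} = -6 + \left(8 + R\right) = 2 + R$)
$I{\left(B,Z \right)} = 7 - \frac{B}{4}$ ($I{\left(B,Z \right)} = - \frac{B - 28}{4} = - \frac{-28 + B}{4} = 7 - \frac{B}{4}$)
$M = \frac{109548959}{13358}$ ($M = \frac{1}{13358} + 8201 = \frac{109548959}{13358} \approx 8201.0$)
$M - I{\left(m{\left(14,14 \right)},46 \right)} = \frac{109548959}{13358} - \left(7 - \frac{2 + 14}{4}\right) = \frac{109548959}{13358} - \left(7 - 4\right) = \frac{109548959}{13358} - 3 = \frac{109508885}{13358}$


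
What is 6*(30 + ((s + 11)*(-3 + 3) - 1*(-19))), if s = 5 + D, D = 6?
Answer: 294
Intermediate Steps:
s = 11 (s = 5 + 6 = 11)
6*(30 + ((s + 11)*(-3 + 3) - 1*(-19))) = 6*(30 + ((11 + 11)*(-3 + 3) - 1*(-19))) = 6*(30 + (22*0 + 19)) = 6*(30 + (0 + 19)) = 6*(30 + 19) = 6*49 = 294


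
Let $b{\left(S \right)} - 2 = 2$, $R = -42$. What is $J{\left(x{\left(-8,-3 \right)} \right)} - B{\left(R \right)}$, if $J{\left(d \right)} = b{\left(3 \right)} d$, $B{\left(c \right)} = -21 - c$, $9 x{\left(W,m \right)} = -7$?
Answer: $- \frac{217}{9} \approx -24.111$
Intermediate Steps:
$x{\left(W,m \right)} = - \frac{7}{9}$ ($x{\left(W,m \right)} = \frac{1}{9} \left(-7\right) = - \frac{7}{9}$)
$b{\left(S \right)} = 4$ ($b{\left(S \right)} = 2 + 2 = 4$)
$J{\left(d \right)} = 4 d$
$J{\left(x{\left(-8,-3 \right)} \right)} - B{\left(R \right)} = 4 \left(- \frac{7}{9}\right) - \left(-21 - -42\right) = - \frac{28}{9} - \left(-21 + 42\right) = - \frac{28}{9} - 21 = - \frac{217}{9}$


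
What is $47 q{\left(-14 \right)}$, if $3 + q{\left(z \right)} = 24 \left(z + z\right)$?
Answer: $-31725$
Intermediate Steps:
$q{\left(z \right)} = -3 + 48 z$ ($q{\left(z \right)} = -3 + 24 \left(z + z\right) = -3 + 24 \cdot 2 z = -3 + 48 z$)
$47 q{\left(-14 \right)} = 47 \left(-3 + 48 \left(-14\right)\right) = 47 \left(-3 - 672\right) = 47 \left(-675\right) = -31725$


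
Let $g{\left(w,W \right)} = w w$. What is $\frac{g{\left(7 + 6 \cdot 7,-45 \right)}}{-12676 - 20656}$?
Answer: $- \frac{2401}{33332} \approx -0.072033$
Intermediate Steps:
$g{\left(w,W \right)} = w^{2}$
$\frac{g{\left(7 + 6 \cdot 7,-45 \right)}}{-12676 - 20656} = \frac{\left(7 + 6 \cdot 7\right)^{2}}{-12676 - 20656} = \frac{\left(7 + 42\right)^{2}}{-12676 - 20656} = \frac{49^{2}}{-33332} = 2401 \left(- \frac{1}{33332}\right) = - \frac{2401}{33332}$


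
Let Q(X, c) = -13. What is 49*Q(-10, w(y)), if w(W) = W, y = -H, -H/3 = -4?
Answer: -637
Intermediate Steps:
H = 12 (H = -3*(-4) = 12)
y = -12 (y = -1*12 = -12)
49*Q(-10, w(y)) = 49*(-13) = -637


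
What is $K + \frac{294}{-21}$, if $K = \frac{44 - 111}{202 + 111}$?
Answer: $- \frac{4449}{313} \approx -14.214$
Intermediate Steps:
$K = - \frac{67}{313} \approx -0.21406$
$K + \frac{294}{-21} = - \frac{67}{313} + \frac{294}{-21} = - \frac{67}{313} + 294 \left(- \frac{1}{21}\right) = - \frac{67}{313} - 14 = - \frac{4449}{313}$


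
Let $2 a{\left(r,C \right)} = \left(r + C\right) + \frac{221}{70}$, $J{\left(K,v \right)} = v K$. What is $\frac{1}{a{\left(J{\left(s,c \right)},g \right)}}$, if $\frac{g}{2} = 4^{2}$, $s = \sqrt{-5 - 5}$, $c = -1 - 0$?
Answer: $\frac{344540}{6105521} + \frac{9800 i \sqrt{10}}{6105521} \approx 0.056431 + 0.0050758 i$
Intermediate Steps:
$c = -1$ ($c = -1 + 0 = -1$)
$s = i \sqrt{10}$ ($s = \sqrt{-10} = i \sqrt{10} \approx 3.1623 i$)
$J{\left(K,v \right)} = K v$
$g = 32$ ($g = 2 \cdot 4^{2} = 2 \cdot 16 = 32$)
$a{\left(r,C \right)} = \frac{221}{140} + \frac{C}{2} + \frac{r}{2}$ ($a{\left(r,C \right)} = \frac{\left(r + C\right) + \frac{221}{70}}{2} = \frac{\left(C + r\right) + 221 \cdot \frac{1}{70}}{2} = \frac{\left(C + r\right) + \frac{221}{70}}{2} = \frac{\frac{221}{70} + C + r}{2} = \frac{221}{140} + \frac{C}{2} + \frac{r}{2}$)
$\frac{1}{a{\left(J{\left(s,c \right)},g \right)}} = \frac{1}{\frac{221}{140} + \frac{1}{2} \cdot 32 + \frac{i \sqrt{10} \left(-1\right)}{2}} = \frac{1}{\frac{221}{140} + 16 + \frac{\left(-1\right) i \sqrt{10}}{2}} = \frac{1}{\frac{221}{140} + 16 - \frac{i \sqrt{10}}{2}} = \frac{1}{\frac{2461}{140} - \frac{i \sqrt{10}}{2}}$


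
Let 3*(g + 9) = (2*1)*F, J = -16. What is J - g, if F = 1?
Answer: -23/3 ≈ -7.6667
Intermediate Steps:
g = -25/3 (g = -9 + ((2*1)*1)/3 = -9 + (2*1)/3 = -9 + (1/3)*2 = -9 + 2/3 = -25/3 ≈ -8.3333)
J - g = -16 - 1*(-25/3) = -16 + 25/3 = -23/3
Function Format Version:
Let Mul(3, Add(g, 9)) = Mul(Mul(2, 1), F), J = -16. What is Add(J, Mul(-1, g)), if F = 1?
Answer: Rational(-23, 3) ≈ -7.6667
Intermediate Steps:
g = Rational(-25, 3) (g = Add(-9, Mul(Rational(1, 3), Mul(Mul(2, 1), 1))) = Add(-9, Mul(Rational(1, 3), Mul(2, 1))) = Add(-9, Mul(Rational(1, 3), 2)) = Add(-9, Rational(2, 3)) = Rational(-25, 3) ≈ -8.3333)
Add(J, Mul(-1, g)) = Add(-16, Mul(-1, Rational(-25, 3))) = Add(-16, Rational(25, 3)) = Rational(-23, 3)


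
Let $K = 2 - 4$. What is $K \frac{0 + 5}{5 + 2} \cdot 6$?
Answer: $- \frac{60}{7} \approx -8.5714$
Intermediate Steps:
$K = -2$ ($K = 2 + \left(-5 + 1\right) = 2 - 4 = -2$)
$K \frac{0 + 5}{5 + 2} \cdot 6 = - 2 \frac{0 + 5}{5 + 2} \cdot 6 = - 2 \cdot \frac{5}{7} \cdot 6 = - 2 \cdot 5 \cdot \frac{1}{7} \cdot 6 = \left(-2\right) \frac{5}{7} \cdot 6 = \left(- \frac{10}{7}\right) 6 = - \frac{60}{7}$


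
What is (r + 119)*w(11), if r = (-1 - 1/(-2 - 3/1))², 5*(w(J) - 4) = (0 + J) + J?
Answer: 125622/125 ≈ 1005.0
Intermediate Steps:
w(J) = 4 + 2*J/5 (w(J) = 4 + ((0 + J) + J)/5 = 4 + (J + J)/5 = 4 + (2*J)/5 = 4 + 2*J/5)
r = 16/25 (r = (-1 - 1/(-2 - 3*1))² = (-1 - 1/(-2 - 3))² = (-1 - 1/(-5))² = (-1 - 1*(-⅕))² = (-1 + ⅕)² = (-⅘)² = 16/25 ≈ 0.64000)
(r + 119)*w(11) = (16/25 + 119)*(4 + (⅖)*11) = 2991*(4 + 22/5)/25 = (2991/25)*(42/5) = 125622/125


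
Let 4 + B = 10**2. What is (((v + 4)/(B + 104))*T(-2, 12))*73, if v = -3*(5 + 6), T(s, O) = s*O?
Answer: 6351/25 ≈ 254.04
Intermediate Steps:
T(s, O) = O*s
B = 96 (B = -4 + 10**2 = -4 + 100 = 96)
v = -33 (v = -3*11 = -33)
(((v + 4)/(B + 104))*T(-2, 12))*73 = (((-33 + 4)/(96 + 104))*(12*(-2)))*73 = (-29/200*(-24))*73 = (-29*1/200*(-24))*73 = -29/200*(-24)*73 = (87/25)*73 = 6351/25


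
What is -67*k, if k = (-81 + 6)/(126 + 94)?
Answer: 1005/44 ≈ 22.841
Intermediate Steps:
k = -15/44 (k = -75/220 = -75*1/220 = -15/44 ≈ -0.34091)
-67*k = -67*(-15/44) = 1005/44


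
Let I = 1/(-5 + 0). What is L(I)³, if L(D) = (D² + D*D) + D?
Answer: -27/15625 ≈ -0.0017280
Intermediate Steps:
I = -⅕ (I = 1/(-5) = -⅕ ≈ -0.20000)
L(D) = D + 2*D² (L(D) = (D² + D²) + D = 2*D² + D = D + 2*D²)
L(I)³ = (-(1 + 2*(-⅕))/5)³ = (-(1 - ⅖)/5)³ = (-⅕*⅗)³ = (-3/25)³ = -27/15625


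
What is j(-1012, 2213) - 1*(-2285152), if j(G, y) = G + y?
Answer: 2286353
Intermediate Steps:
j(-1012, 2213) - 1*(-2285152) = (-1012 + 2213) - 1*(-2285152) = 1201 + 2285152 = 2286353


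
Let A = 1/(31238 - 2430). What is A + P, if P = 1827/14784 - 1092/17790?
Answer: 467767947/7516583360 ≈ 0.062231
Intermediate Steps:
P = 129827/2087360 (P = 1827*(1/14784) - 1092*1/17790 = 87/704 - 182/2965 = 129827/2087360 ≈ 0.062197)
A = 1/28808 ≈ 3.4713e-5
A + P = 1/28808 + 129827/2087360 = 467767947/7516583360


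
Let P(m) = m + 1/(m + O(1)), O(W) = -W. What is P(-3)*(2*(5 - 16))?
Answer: 143/2 ≈ 71.500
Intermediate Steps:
P(m) = m + 1/(-1 + m) (P(m) = m + 1/(m - 1*1) = m + 1/(m - 1) = m + 1/(-1 + m))
P(-3)*(2*(5 - 16)) = ((1 + (-3)² - 1*(-3))/(-1 - 3))*(2*(5 - 16)) = ((1 + 9 + 3)/(-4))*(2*(-11)) = -¼*13*(-22) = -13/4*(-22) = 143/2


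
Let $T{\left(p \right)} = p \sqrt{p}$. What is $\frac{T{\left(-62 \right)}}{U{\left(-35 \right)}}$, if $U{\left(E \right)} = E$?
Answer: $\frac{62 i \sqrt{62}}{35} \approx 13.948 i$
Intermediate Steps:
$T{\left(p \right)} = p^{\frac{3}{2}}$
$\frac{T{\left(-62 \right)}}{U{\left(-35 \right)}} = \frac{\left(-62\right)^{\frac{3}{2}}}{-35} = - 62 i \sqrt{62} \left(- \frac{1}{35}\right) = \frac{62 i \sqrt{62}}{35}$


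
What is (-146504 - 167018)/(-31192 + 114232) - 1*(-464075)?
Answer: 19268237239/41520 ≈ 4.6407e+5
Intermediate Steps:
(-146504 - 167018)/(-31192 + 114232) - 1*(-464075) = -313522/83040 + 464075 = -313522*1/83040 + 464075 = -156761/41520 + 464075 = 19268237239/41520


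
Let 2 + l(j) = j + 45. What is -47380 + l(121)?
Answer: -47216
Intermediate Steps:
l(j) = 43 + j (l(j) = -2 + (j + 45) = -2 + (45 + j) = 43 + j)
-47380 + l(121) = -47380 + (43 + 121) = -47380 + 164 = -47216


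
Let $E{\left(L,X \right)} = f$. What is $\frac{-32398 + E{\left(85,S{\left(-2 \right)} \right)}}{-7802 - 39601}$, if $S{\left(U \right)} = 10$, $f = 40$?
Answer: $\frac{10786}{15801} \approx 0.68262$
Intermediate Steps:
$E{\left(L,X \right)} = 40$
$\frac{-32398 + E{\left(85,S{\left(-2 \right)} \right)}}{-7802 - 39601} = \frac{-32398 + 40}{-7802 - 39601} = - \frac{32358}{-47403} = \left(-32358\right) \left(- \frac{1}{47403}\right) = \frac{10786}{15801}$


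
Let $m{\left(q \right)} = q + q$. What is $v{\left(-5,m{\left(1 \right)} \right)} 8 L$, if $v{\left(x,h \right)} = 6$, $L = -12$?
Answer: $-576$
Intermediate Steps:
$m{\left(q \right)} = 2 q$
$v{\left(-5,m{\left(1 \right)} \right)} 8 L = 6 \cdot 8 \left(-12\right) = 48 \left(-12\right) = -576$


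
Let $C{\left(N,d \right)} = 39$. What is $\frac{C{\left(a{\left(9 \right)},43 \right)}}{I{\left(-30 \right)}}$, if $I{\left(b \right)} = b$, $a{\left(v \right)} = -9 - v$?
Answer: $- \frac{13}{10} \approx -1.3$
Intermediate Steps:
$\frac{C{\left(a{\left(9 \right)},43 \right)}}{I{\left(-30 \right)}} = \frac{39}{-30} = 39 \left(- \frac{1}{30}\right) = - \frac{13}{10}$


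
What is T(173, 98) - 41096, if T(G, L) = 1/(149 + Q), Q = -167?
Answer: -739729/18 ≈ -41096.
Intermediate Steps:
T(G, L) = -1/18 (T(G, L) = 1/(149 - 167) = 1/(-18) = -1/18)
T(173, 98) - 41096 = -1/18 - 41096 = -739729/18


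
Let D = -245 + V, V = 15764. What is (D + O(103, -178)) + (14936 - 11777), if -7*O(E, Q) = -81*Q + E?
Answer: 116225/7 ≈ 16604.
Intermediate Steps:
D = 15519 (D = -245 + 15764 = 15519)
O(E, Q) = -E/7 + 81*Q/7 (O(E, Q) = -(-81*Q + E)/7 = -(E - 81*Q)/7 = -E/7 + 81*Q/7)
(D + O(103, -178)) + (14936 - 11777) = (15519 + (-⅐*103 + (81/7)*(-178))) + (14936 - 11777) = (15519 + (-103/7 - 14418/7)) + 3159 = (15519 - 14521/7) + 3159 = 94112/7 + 3159 = 116225/7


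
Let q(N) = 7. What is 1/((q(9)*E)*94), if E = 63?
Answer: 1/41454 ≈ 2.4123e-5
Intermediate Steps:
1/((q(9)*E)*94) = 1/((7*63)*94) = 1/(441*94) = 1/41454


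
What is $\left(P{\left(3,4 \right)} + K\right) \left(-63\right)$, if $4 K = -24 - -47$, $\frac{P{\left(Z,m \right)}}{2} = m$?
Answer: $- \frac{3465}{4} \approx -866.25$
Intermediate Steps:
$P{\left(Z,m \right)} = 2 m$
$K = \frac{23}{4}$ ($K = \frac{-24 - -47}{4} = \frac{-24 + 47}{4} = \frac{1}{4} \cdot 23 = \frac{23}{4} \approx 5.75$)
$\left(P{\left(3,4 \right)} + K\right) \left(-63\right) = \left(2 \cdot 4 + \frac{23}{4}\right) \left(-63\right) = \left(8 + \frac{23}{4}\right) \left(-63\right) = \frac{55}{4} \left(-63\right) = - \frac{3465}{4}$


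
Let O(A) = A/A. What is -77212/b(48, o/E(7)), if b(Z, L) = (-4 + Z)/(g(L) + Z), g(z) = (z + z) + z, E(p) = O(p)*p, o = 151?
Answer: -15230067/77 ≈ -1.9779e+5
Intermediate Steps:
O(A) = 1
E(p) = p (E(p) = 1*p = p)
g(z) = 3*z (g(z) = 2*z + z = 3*z)
b(Z, L) = (-4 + Z)/(Z + 3*L) (b(Z, L) = (-4 + Z)/(3*L + Z) = (-4 + Z)/(Z + 3*L))
-77212/b(48, o/E(7)) = -77212*(48 + 3*(151/7))/(-4 + 48) = -77212/(44/(48 + 3*(151*(1/7)))) = -77212/(44/(48 + 3*(151/7))) = -77212/(44/(48 + 453/7)) = -77212/(44/(789/7)) = -77212/((7/789)*44) = -77212/308/789 = -77212*789/308 = -15230067/77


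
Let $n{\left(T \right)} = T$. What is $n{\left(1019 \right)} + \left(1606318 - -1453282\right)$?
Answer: $3060619$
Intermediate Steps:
$n{\left(1019 \right)} + \left(1606318 - -1453282\right) = 1019 + \left(1606318 - -1453282\right) = 1019 + \left(1606318 + 1453282\right) = 1019 + 3059600 = 3060619$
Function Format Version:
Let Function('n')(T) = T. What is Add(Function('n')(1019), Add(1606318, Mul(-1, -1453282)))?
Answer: 3060619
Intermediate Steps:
Add(Function('n')(1019), Add(1606318, Mul(-1, -1453282))) = Add(1019, Add(1606318, Mul(-1, -1453282))) = Add(1019, Add(1606318, 1453282)) = Add(1019, 3059600) = 3060619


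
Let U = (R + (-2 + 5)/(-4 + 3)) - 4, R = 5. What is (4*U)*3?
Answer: -24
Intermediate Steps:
U = -2 (U = (5 + (-2 + 5)/(-4 + 3)) - 4 = (5 + 3/(-1)) - 4 = (5 + 3*(-1)) - 4 = (5 - 3) - 4 = 2 - 4 = -2)
(4*U)*3 = (4*(-2))*3 = -8*3 = -24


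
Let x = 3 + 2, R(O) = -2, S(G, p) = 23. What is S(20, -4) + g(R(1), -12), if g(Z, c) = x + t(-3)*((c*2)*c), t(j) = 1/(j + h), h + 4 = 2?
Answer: -148/5 ≈ -29.600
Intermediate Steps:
h = -2 (h = -4 + 2 = -2)
x = 5
t(j) = 1/(-2 + j) (t(j) = 1/(j - 2) = 1/(-2 + j))
g(Z, c) = 5 - 2*c**2/5 (g(Z, c) = 5 + ((c*2)*c)/(-2 - 3) = 5 + ((2*c)*c)/(-5) = 5 - 2*c**2/5)
S(20, -4) + g(R(1), -12) = 23 + (5 - 2/5*(-12)**2) = 23 + (5 - 2/5*144) = 23 + (5 - 288/5) = 23 - 263/5 = -148/5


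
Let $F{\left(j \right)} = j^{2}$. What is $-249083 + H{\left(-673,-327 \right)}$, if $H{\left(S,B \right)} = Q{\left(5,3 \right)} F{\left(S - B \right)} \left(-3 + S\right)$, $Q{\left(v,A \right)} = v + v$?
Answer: $-809529243$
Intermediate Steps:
$Q{\left(v,A \right)} = 2 v$
$H{\left(S,B \right)} = 10 \left(S - B\right)^{2} \left(-3 + S\right)$ ($H{\left(S,B \right)} = 2 \cdot 5 \left(S - B\right)^{2} \left(-3 + S\right) = 10 \left(S - B\right)^{2} \left(-3 + S\right)$)
$-249083 + H{\left(-673,-327 \right)} = -249083 + 10 \left(-327 - -673\right)^{2} \left(-3 - 673\right) = -249083 + 10 \left(-327 + 673\right)^{2} \left(-676\right) = -249083 + 10 \cdot 346^{2} \left(-676\right) = -249083 + 10 \cdot 119716 \left(-676\right) = -249083 - 809280160 = -809529243$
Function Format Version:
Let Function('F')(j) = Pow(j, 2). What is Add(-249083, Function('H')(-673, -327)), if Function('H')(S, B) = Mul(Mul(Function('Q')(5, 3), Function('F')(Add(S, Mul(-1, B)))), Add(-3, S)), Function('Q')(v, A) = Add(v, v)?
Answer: -809529243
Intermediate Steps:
Function('Q')(v, A) = Mul(2, v)
Function('H')(S, B) = Mul(10, Pow(Add(S, Mul(-1, B)), 2), Add(-3, S)) (Function('H')(S, B) = Mul(Mul(Mul(2, 5), Pow(Add(S, Mul(-1, B)), 2)), Add(-3, S)) = Mul(Mul(10, Pow(Add(S, Mul(-1, B)), 2)), Add(-3, S)) = Mul(10, Pow(Add(S, Mul(-1, B)), 2), Add(-3, S)))
Add(-249083, Function('H')(-673, -327)) = Add(-249083, Mul(10, Pow(Add(-327, Mul(-1, -673)), 2), Add(-3, -673))) = Add(-249083, Mul(10, Pow(Add(-327, 673), 2), -676)) = Add(-249083, Mul(10, Pow(346, 2), -676)) = Add(-249083, Mul(10, 119716, -676)) = Add(-249083, -809280160) = -809529243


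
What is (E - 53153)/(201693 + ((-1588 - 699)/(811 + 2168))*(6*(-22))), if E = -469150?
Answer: -518646879/200381777 ≈ -2.5883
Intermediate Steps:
(E - 53153)/(201693 + ((-1588 - 699)/(811 + 2168))*(6*(-22))) = (-469150 - 53153)/(201693 + ((-1588 - 699)/(811 + 2168))*(6*(-22))) = -522303/(201693 - 2287/2979*(-132)) = -522303/(201693 + 100628/993) = -522303/200381777/993 = -522303*993/200381777 = -518646879/200381777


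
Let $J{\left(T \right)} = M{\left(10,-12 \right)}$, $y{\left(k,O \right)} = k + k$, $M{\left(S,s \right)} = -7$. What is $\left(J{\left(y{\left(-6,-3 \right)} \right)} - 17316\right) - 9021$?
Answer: $-26344$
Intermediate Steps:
$y{\left(k,O \right)} = 2 k$
$J{\left(T \right)} = -7$
$\left(J{\left(y{\left(-6,-3 \right)} \right)} - 17316\right) - 9021 = \left(-7 - 17316\right) - 9021 = -17323 - 9021 = -26344$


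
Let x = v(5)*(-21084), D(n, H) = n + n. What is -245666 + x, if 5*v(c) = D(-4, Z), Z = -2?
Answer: -1059658/5 ≈ -2.1193e+5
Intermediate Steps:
D(n, H) = 2*n
v(c) = -8/5 (v(c) = (2*(-4))/5 = (⅕)*(-8) = -8/5)
x = 168672/5 (x = -8/5*(-21084) = 168672/5 ≈ 33734.)
-245666 + x = -245666 + 168672/5 = -1059658/5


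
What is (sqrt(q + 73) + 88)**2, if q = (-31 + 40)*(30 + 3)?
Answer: (88 + sqrt(370))**2 ≈ 11499.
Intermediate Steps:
q = 297 (q = 9*33 = 297)
(sqrt(q + 73) + 88)**2 = (sqrt(297 + 73) + 88)**2 = (sqrt(370) + 88)**2 = (88 + sqrt(370))**2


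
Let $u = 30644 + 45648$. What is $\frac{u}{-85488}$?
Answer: $- \frac{19073}{21372} \approx -0.89243$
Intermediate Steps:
$u = 76292$
$\frac{u}{-85488} = \frac{76292}{-85488} = 76292 \left(- \frac{1}{85488}\right) = - \frac{19073}{21372}$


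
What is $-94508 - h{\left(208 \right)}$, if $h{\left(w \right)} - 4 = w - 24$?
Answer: $-94696$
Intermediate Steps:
$h{\left(w \right)} = -20 + w$ ($h{\left(w \right)} = 4 + \left(w - 24\right) = 4 + \left(-24 + w\right) = -20 + w$)
$-94508 - h{\left(208 \right)} = -94508 - \left(-20 + 208\right) = -94508 - 188 = -94696$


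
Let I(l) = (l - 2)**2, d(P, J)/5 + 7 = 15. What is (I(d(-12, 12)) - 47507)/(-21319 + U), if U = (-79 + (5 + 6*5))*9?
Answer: 46063/21715 ≈ 2.1213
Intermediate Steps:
d(P, J) = 40 (d(P, J) = -35 + 5*15 = -35 + 75 = 40)
I(l) = (-2 + l)**2
U = -396 (U = (-79 + (5 + 30))*9 = (-79 + 35)*9 = -44*9 = -396)
(I(d(-12, 12)) - 47507)/(-21319 + U) = ((-2 + 40)**2 - 47507)/(-21319 - 396) = (38**2 - 47507)/(-21715) = (1444 - 47507)*(-1/21715) = -46063*(-1/21715) = 46063/21715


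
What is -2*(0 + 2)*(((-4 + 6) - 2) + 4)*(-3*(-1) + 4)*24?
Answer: -2688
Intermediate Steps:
-2*(0 + 2)*(((-4 + 6) - 2) + 4)*(-3*(-1) + 4)*24 = -2*2*((2 - 2) + 4)*(3 + 4)*24 = -2*2*(0 + 4)*7*24 = -2*2*4*7*24 = -16*7*24 = -2*56*24 = -112*24 = -2688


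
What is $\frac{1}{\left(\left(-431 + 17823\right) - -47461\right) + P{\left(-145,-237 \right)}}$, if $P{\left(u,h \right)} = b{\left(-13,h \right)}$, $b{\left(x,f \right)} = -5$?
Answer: $\frac{1}{64848} \approx 1.5421 \cdot 10^{-5}$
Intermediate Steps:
$P{\left(u,h \right)} = -5$
$\frac{1}{\left(\left(-431 + 17823\right) - -47461\right) + P{\left(-145,-237 \right)}} = \frac{1}{\left(\left(-431 + 17823\right) - -47461\right) - 5} = \frac{1}{\left(17392 + 47461\right) - 5} = \frac{1}{64853 - 5} = \frac{1}{64848}$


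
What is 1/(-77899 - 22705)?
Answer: -1/100604 ≈ -9.9400e-6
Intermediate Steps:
1/(-77899 - 22705) = 1/(-100604) = -1/100604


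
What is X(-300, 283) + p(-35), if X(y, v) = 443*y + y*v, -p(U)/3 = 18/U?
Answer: -7622946/35 ≈ -2.1780e+5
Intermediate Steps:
p(U) = -54/U
X(y, v) = 443*y + v*y
X(-300, 283) + p(-35) = -300*(443 + 283) - 54/(-35) = -300*726 - 54*(-1/35) = -217800 + 54/35 = -7622946/35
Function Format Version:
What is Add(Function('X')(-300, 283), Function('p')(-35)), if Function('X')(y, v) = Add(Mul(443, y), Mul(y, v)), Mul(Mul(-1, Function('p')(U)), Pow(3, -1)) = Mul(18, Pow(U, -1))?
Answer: Rational(-7622946, 35) ≈ -2.1780e+5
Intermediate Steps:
Function('p')(U) = Mul(-54, Pow(U, -1)) (Function('p')(U) = Mul(-3, Mul(18, Pow(U, -1))) = Mul(-54, Pow(U, -1)))
Function('X')(y, v) = Add(Mul(443, y), Mul(v, y))
Add(Function('X')(-300, 283), Function('p')(-35)) = Add(Mul(-300, Add(443, 283)), Mul(-54, Pow(-35, -1))) = Add(Mul(-300, 726), Mul(-54, Rational(-1, 35))) = Add(-217800, Rational(54, 35)) = Rational(-7622946, 35)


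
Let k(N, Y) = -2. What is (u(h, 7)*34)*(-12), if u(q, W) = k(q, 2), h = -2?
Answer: 816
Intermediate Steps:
u(q, W) = -2
(u(h, 7)*34)*(-12) = -2*34*(-12) = -68*(-12) = 816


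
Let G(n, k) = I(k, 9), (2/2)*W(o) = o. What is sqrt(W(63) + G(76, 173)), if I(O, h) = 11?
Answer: sqrt(74) ≈ 8.6023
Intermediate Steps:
W(o) = o
G(n, k) = 11
sqrt(W(63) + G(76, 173)) = sqrt(63 + 11) = sqrt(74)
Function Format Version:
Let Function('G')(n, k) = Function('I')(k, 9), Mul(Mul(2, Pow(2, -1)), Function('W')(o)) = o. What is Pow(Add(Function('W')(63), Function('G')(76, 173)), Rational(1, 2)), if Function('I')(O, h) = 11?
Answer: Pow(74, Rational(1, 2)) ≈ 8.6023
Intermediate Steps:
Function('W')(o) = o
Function('G')(n, k) = 11
Pow(Add(Function('W')(63), Function('G')(76, 173)), Rational(1, 2)) = Pow(Add(63, 11), Rational(1, 2)) = Pow(74, Rational(1, 2))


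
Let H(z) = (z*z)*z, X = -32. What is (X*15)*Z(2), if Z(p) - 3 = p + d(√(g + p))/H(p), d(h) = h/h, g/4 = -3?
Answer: -2460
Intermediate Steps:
g = -12 (g = 4*(-3) = -12)
d(h) = 1
H(z) = z³ (H(z) = z²*z = z³)
Z(p) = 3 + p + p⁻³ (Z(p) = 3 + (p + 1/p³) = 3 + (p + p⁻³) = 3 + p + p⁻³)
(X*15)*Z(2) = (-32*15)*(3 + 2 + 2⁻³) = -480*(3 + 2 + ⅛) = -480*41/8 = -2460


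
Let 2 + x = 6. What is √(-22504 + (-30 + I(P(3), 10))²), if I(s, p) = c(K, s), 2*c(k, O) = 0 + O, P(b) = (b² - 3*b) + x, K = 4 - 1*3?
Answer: 2*I*√5430 ≈ 147.38*I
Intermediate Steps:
x = 4 (x = -2 + 6 = 4)
K = 1 (K = 4 - 3 = 1)
P(b) = 4 + b² - 3*b (P(b) = (b² - 3*b) + 4 = 4 + b² - 3*b)
c(k, O) = O/2 (c(k, O) = (0 + O)/2 = O/2)
I(s, p) = s/2
√(-22504 + (-30 + I(P(3), 10))²) = √(-22504 + (-30 + (4 + 3² - 3*3)/2)²) = √(-22504 + (-30 + (4 + 9 - 9)/2)²) = √(-22504 + (-30 + (½)*4)²) = √(-22504 + (-30 + 2)²) = √(-22504 + (-28)²) = √(-22504 + 784) = √(-21720) = 2*I*√5430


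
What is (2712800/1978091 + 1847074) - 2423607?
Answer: -1140432025703/1978091 ≈ -5.7653e+5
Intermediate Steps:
(2712800/1978091 + 1847074) - 2423607 = 3653683168534/1978091 - 2423607 = -1140432025703/1978091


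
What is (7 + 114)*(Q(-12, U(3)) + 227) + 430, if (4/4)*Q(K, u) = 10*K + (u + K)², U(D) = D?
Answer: 23178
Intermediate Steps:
Q(K, u) = (K + u)² + 10*K (Q(K, u) = 10*K + (u + K)² = 10*K + (K + u)² = (K + u)² + 10*K)
(7 + 114)*(Q(-12, U(3)) + 227) + 430 = (7 + 114)*(((-12 + 3)² + 10*(-12)) + 227) + 430 = 121*(((-9)² - 120) + 227) + 430 = 121*((81 - 120) + 227) + 430 = 121*(-39 + 227) + 430 = 121*188 + 430 = 22748 + 430 = 23178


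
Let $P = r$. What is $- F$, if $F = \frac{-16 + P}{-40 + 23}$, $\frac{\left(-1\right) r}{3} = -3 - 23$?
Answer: $\frac{62}{17} \approx 3.6471$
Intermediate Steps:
$r = 78$ ($r = - 3 \left(-3 - 23\right) = \left(-3\right) \left(-26\right) = 78$)
$P = 78$
$F = - \frac{62}{17}$ ($F = \frac{-16 + 78}{-40 + 23} = \frac{62}{-17} = 62 \left(- \frac{1}{17}\right) = - \frac{62}{17} \approx -3.6471$)
$- F = \left(-1\right) \left(- \frac{62}{17}\right) = \frac{62}{17}$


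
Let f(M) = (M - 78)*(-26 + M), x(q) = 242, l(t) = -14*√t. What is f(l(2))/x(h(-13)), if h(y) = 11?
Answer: 10 + 728*√2/121 ≈ 18.509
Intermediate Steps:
f(M) = (-78 + M)*(-26 + M)
f(l(2))/x(h(-13)) = (2028 + (-14*√2)² - (-1456)*√2)/242 = (2028 + 392 + 1456*√2)*(1/242) = (2420 + 1456*√2)*(1/242) = 10 + 728*√2/121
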